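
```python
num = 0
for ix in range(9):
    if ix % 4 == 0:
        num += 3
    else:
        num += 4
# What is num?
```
Trace:
  num=0
  num=3, ix=0
  num=7, ix=1
  num=11, ix=2
  num=15, ix=3
  num=18, ix=4
  num=22, ix=5
  num=26, ix=6
  num=30, ix=7
  num=33, ix=8

Final answer: 33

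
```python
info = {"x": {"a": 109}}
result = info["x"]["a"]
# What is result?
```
Trace:
  info={'x': {'a': 109}}
  info={'x': {'a': 109}}, result=109

Final answer: 109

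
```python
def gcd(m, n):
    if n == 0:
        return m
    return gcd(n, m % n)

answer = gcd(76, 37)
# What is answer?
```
Call trace:
gcd(m=76, n=37)
  gcd(m=37, n=2)
    gcd(m=2, n=1)
      gcd(m=1, n=0)
      -> return 1
    -> return 1
  -> return 1
-> return 1

Final answer: 1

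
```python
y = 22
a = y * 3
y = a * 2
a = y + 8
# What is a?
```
Trace:
  y=22
  y=22, a=66
  y=132, a=66
  y=132, a=140

Final answer: 140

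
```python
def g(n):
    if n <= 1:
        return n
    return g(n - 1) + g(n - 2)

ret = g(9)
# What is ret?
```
Call trace (a repeated sub-call is expanded the first time; later identical calls just restate its return value):
g(n=9)
  g(n=8)
    g(n=7)
      g(n=6)
        g(n=5)
          g(n=4)
            g(n=3)
              g(n=2)
                g(n=1)
                -> return 1
                g(n=0)
                -> return 0
              -> return 1
              g(n=1)
              -> return 1
            -> return 2
            g(n=2) -> return 1  (same call as traced above)
          -> return 3
          g(n=3) -> return 2  (same call as traced above)
        -> return 5
        g(n=4) -> return 3  (same call as traced above)
      -> return 8
      g(n=5) -> return 5  (same call as traced above)
    -> return 13
    g(n=6) -> return 8  (same call as traced above)
  -> return 21
  g(n=7) -> return 13  (same call as traced above)
-> return 34

Final answer: 34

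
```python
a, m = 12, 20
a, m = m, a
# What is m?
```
Trace:
  a=12, m=20
  a=20, m=12

Final answer: 12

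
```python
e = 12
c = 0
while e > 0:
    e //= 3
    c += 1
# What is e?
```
Trace:
  e=12
  e=12, c=0
  e=4, c=1
  e=1, c=2
  e=0, c=3

Final answer: 0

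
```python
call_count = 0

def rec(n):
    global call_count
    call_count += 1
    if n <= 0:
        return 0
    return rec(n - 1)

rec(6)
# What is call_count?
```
Call trace:
rec(n=6)
  rec(n=5)
    rec(n=4)
      rec(n=3)
        rec(n=2)
          rec(n=1)
            rec(n=0)
            -> return 0
          -> return 0
        -> return 0
      -> return 0
    -> return 0
  -> return 0
-> return 0

call_count is incremented once per call. rec is entered once for each n = 6, 5, 4, 3, 2, 1, 0 (the n <= 0 call returns without recursing), i.e. 6 + 1 calls.
call_count = 7

Final answer: 7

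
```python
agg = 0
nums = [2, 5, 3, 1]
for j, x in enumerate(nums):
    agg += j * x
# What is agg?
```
Trace:
  agg=0
  agg=0, j=0, x=2
  agg=5, j=1, x=5
  agg=11, j=2, x=3
  agg=14, j=3, x=1

Final answer: 14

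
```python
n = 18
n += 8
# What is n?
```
Trace:
  n=18
  n=26

Final answer: 26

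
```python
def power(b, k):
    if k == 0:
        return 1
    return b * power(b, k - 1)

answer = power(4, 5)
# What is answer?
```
Call trace:
power(b=4, k=5)
  power(b=4, k=4)
    power(b=4, k=3)
      power(b=4, k=2)
        power(b=4, k=1)
          power(b=4, k=0)
          -> return 1
        -> return 4
      -> return 16
    -> return 64
  -> return 256
-> return 1024

Final answer: 1024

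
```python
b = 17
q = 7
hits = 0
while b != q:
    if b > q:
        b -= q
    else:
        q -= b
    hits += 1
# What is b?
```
Trace:
  b=17
  b=17, q=7
  b=17, q=7, hits=0
  b=10, q=7, hits=1
  b=3, q=7, hits=2
  b=3, q=4, hits=3
  b=3, q=1, hits=4
  b=2, q=1, hits=5
  b=1, q=1, hits=6

Final answer: 1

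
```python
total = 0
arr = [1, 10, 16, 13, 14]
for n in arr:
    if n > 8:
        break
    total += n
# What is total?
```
Trace:
  total=0
  total=1, n=1
  total=1, n=10

Final answer: 1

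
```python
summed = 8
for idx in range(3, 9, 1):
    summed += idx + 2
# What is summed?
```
Trace:
  summed=8
  summed=13, idx=3
  summed=19, idx=4
  summed=26, idx=5
  summed=34, idx=6
  summed=43, idx=7
  summed=53, idx=8

Final answer: 53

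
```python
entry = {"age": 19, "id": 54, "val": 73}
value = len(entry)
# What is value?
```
Trace:
  entry={'age': 19, 'id': 54, 'val': 73}
  entry={'age': 19, 'id': 54, 'val': 73}, value=3

Final answer: 3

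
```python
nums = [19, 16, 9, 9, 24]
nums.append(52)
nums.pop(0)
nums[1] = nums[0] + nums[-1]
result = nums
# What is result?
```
Trace:
  nums=[19, 16, 9, 9, 24]
  nums=[19, 16, 9, 9, 24, 52]
  nums=[16, 9, 9, 24, 52]
  nums=[16, 68, 9, 24, 52]
  nums=[16, 68, 9, 24, 52], result=[16, 68, 9, 24, 52]

Final answer: [16, 68, 9, 24, 52]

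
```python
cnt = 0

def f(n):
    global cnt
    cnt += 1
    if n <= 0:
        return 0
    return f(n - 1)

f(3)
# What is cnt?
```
Call trace:
f(n=3)
  f(n=2)
    f(n=1)
      f(n=0)
      -> return 0
    -> return 0
  -> return 0
-> return 0

cnt is incremented once per call. f is entered once for each n = 3, 2, 1, 0 (the n <= 0 call returns without recursing), i.e. 3 + 1 calls.
cnt = 4

Final answer: 4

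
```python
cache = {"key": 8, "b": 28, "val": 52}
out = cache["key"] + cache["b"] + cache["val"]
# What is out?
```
Trace:
  cache={'key': 8, 'b': 28, 'val': 52}
  cache={'key': 8, 'b': 28, 'val': 52}, out=88

Final answer: 88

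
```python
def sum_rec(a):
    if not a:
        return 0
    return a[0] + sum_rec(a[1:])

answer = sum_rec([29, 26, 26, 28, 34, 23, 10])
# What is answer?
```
Call trace:
sum_rec(a=[29, 26, 26, 28, 34, 23, 10])
  sum_rec(a=[26, 26, 28, 34, 23, 10])
    sum_rec(a=[26, 28, 34, 23, 10])
      sum_rec(a=[28, 34, 23, 10])
        sum_rec(a=[34, 23, 10])
          sum_rec(a=[23, 10])
            sum_rec(a=[10])
              sum_rec(a=[])
              -> return 0
            -> return 10
          -> return 33
        -> return 67
      -> return 95
    -> return 121
  -> return 147
-> return 176

Final answer: 176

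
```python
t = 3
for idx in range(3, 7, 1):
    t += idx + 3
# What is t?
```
Trace:
  t=3
  t=9, idx=3
  t=16, idx=4
  t=24, idx=5
  t=33, idx=6

Final answer: 33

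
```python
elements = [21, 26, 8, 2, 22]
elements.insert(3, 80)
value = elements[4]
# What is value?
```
Trace:
  elements=[21, 26, 8, 2, 22]
  elements=[21, 26, 8, 80, 2, 22]
  elements=[21, 26, 8, 80, 2, 22], value=2

Final answer: 2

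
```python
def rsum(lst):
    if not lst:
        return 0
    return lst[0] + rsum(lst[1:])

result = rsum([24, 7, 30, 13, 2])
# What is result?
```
Call trace:
rsum(lst=[24, 7, 30, 13, 2])
  rsum(lst=[7, 30, 13, 2])
    rsum(lst=[30, 13, 2])
      rsum(lst=[13, 2])
        rsum(lst=[2])
          rsum(lst=[])
          -> return 0
        -> return 2
      -> return 15
    -> return 45
  -> return 52
-> return 76

Final answer: 76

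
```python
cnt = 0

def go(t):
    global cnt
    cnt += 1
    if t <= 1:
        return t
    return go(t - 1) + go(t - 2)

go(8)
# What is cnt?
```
Call trace (a repeated sub-call is expanded the first time; later identical calls just restate its return value):
go(t=8)
  go(t=7)
    go(t=6)
      go(t=5)
        go(t=4)
          go(t=3)
            go(t=2)
              go(t=1)
              -> return 1
              go(t=0)
              -> return 0
            -> return 1
            go(t=1)
            -> return 1
          -> return 2
          go(t=2) -> return 1  (same call as traced above)
        -> return 3
        go(t=3) -> return 2  (same call as traced above)
      -> return 5
      go(t=4) -> return 3  (same call as traced above)
    -> return 8
    go(t=5) -> return 5  (same call as traced above)
  -> return 13
  go(t=6) -> return 8  (same call as traced above)
-> return 21

cnt is incremented once per call, so count the calls in each subtree. Let C(t) = number of calls made by go(t).
C(0) = C(1) = 1 (base case, no recursion); C(t) = 1 + C(t - 1) + C(t - 2) otherwise.
C(2) = 1 + C(1) + C(0) = 1 + 1 + 1 = 3
C(3) = 1 + C(2) + C(1) = 1 + 3 + 1 = 5
C(4) = 1 + C(3) + C(2) = 1 + 5 + 3 = 9
C(5) = 1 + C(4) + C(3) = 1 + 9 + 5 = 15
C(6) = 1 + C(5) + C(4) = 1 + 15 + 9 = 25
C(7) = 1 + C(6) + C(5) = 1 + 25 + 15 = 41
C(8) = 1 + C(7) + C(6) = 1 + 41 + 25 = 67
cnt = C(8) = 67

Final answer: 67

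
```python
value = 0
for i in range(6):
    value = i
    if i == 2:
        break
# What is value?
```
Trace:
  value=0
  value=0, i=0
  value=1, i=1
  value=2, i=2

Final answer: 2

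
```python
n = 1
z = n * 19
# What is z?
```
Trace:
  n=1
  n=1, z=19

Final answer: 19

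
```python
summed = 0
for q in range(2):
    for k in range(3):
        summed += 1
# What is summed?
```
Trace:
  summed=0
  summed=1, q=0, k=0
  summed=2, q=0, k=1
  summed=3, q=0, k=2
  summed=4, q=1, k=0
  summed=5, q=1, k=1
  summed=6, q=1, k=2

Final answer: 6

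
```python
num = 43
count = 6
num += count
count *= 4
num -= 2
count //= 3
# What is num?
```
Trace:
  num=43
  num=43, count=6
  num=49, count=6
  num=49, count=24
  num=47, count=24
  num=47, count=8

Final answer: 47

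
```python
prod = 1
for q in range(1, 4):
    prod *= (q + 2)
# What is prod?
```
Trace:
  prod=1
  prod=3, q=1
  prod=12, q=2
  prod=60, q=3

Final answer: 60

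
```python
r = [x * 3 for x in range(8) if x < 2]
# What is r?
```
Trace:
  x=0
  x=1
  x=2
  x=3
  x=4
  x=5
  x=6
  x=7
  r=[0, 3]

Final answer: [0, 3]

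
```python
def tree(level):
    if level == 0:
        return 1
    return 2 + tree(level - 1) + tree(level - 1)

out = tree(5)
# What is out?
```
Call trace (a repeated sub-call is expanded the first time; later identical calls just restate its return value):
tree(level=5)
  tree(level=4)
    tree(level=3)
      tree(level=2)
        tree(level=1)
          tree(level=0)
          -> return 1
          tree(level=0)
          -> return 1
        -> return 4
        tree(level=1) -> return 4  (same call as traced above)
      -> return 10
      tree(level=2) -> return 10  (same call as traced above)
    -> return 22
    tree(level=3) -> return 22  (same call as traced above)
  -> return 46
  tree(level=4) -> return 46  (same call as traced above)
-> return 94

Final answer: 94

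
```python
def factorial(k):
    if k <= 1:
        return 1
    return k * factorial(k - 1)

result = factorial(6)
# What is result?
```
Call trace:
factorial(k=6)
  factorial(k=5)
    factorial(k=4)
      factorial(k=3)
        factorial(k=2)
          factorial(k=1)
          -> return 1
        -> return 2
      -> return 6
    -> return 24
  -> return 120
-> return 720

Final answer: 720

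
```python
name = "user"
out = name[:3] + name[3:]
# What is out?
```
Trace:
  name='user'
  name='user', out='user'

Final answer: 'user'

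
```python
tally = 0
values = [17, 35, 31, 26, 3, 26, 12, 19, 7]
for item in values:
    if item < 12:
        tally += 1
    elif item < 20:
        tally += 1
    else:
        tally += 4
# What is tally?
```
Trace:
  tally=0
  tally=1, item=17
  tally=5, item=35
  tally=9, item=31
  tally=13, item=26
  tally=14, item=3
  tally=18, item=26
  tally=19, item=12
  tally=20, item=19
  tally=21, item=7

Final answer: 21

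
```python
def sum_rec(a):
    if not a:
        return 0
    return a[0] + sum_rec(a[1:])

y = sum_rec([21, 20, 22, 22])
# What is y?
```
Call trace:
sum_rec(a=[21, 20, 22, 22])
  sum_rec(a=[20, 22, 22])
    sum_rec(a=[22, 22])
      sum_rec(a=[22])
        sum_rec(a=[])
        -> return 0
      -> return 22
    -> return 44
  -> return 64
-> return 85

Final answer: 85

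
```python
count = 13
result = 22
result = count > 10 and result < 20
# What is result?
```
Trace:
  count=13
  count=13, result=22
  count=13, result=False

Final answer: False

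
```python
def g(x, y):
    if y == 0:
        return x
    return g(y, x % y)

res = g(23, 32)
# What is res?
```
Call trace:
g(x=23, y=32)
  g(x=32, y=23)
    g(x=23, y=9)
      g(x=9, y=5)
        g(x=5, y=4)
          g(x=4, y=1)
            g(x=1, y=0)
            -> return 1
          -> return 1
        -> return 1
      -> return 1
    -> return 1
  -> return 1
-> return 1

Final answer: 1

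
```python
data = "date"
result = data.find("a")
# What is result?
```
Trace:
  data='date'
  data='date', result=1

Final answer: 1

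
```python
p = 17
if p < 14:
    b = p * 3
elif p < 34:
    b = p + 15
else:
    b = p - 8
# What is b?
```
Trace:
  p=17
  p=17, b=32

Final answer: 32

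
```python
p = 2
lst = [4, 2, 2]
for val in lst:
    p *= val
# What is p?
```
Trace:
  p=2
  p=8, val=4
  p=16, val=2
  p=32, val=2

Final answer: 32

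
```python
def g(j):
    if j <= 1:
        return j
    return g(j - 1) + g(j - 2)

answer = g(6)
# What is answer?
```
Call trace (a repeated sub-call is expanded the first time; later identical calls just restate its return value):
g(j=6)
  g(j=5)
    g(j=4)
      g(j=3)
        g(j=2)
          g(j=1)
          -> return 1
          g(j=0)
          -> return 0
        -> return 1
        g(j=1)
        -> return 1
      -> return 2
      g(j=2) -> return 1  (same call as traced above)
    -> return 3
    g(j=3) -> return 2  (same call as traced above)
  -> return 5
  g(j=4) -> return 3  (same call as traced above)
-> return 8

Final answer: 8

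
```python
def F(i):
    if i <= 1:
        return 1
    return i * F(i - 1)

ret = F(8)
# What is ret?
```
Call trace:
F(i=8)
  F(i=7)
    F(i=6)
      F(i=5)
        F(i=4)
          F(i=3)
            F(i=2)
              F(i=1)
              -> return 1
            -> return 2
          -> return 6
        -> return 24
      -> return 120
    -> return 720
  -> return 5040
-> return 40320

Final answer: 40320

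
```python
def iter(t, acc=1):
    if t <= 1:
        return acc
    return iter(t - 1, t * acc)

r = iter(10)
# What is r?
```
Call trace:
iter(t=10, acc=1)
  iter(t=9, acc=10)
    iter(t=8, acc=90)
      iter(t=7, acc=720)
        iter(t=6, acc=5040)
          iter(t=5, acc=30240)
            iter(t=4, acc=151200)
              iter(t=3, acc=604800)
                iter(t=2, acc=1814400)
                  iter(t=1, acc=3628800)
                  -> return 3628800
                -> return 3628800
              -> return 3628800
            -> return 3628800
          -> return 3628800
        -> return 3628800
      -> return 3628800
    -> return 3628800
  -> return 3628800
-> return 3628800

Final answer: 3628800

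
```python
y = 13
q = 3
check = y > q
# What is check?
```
Trace:
  y=13
  y=13, q=3
  y=13, q=3, check=True

Final answer: True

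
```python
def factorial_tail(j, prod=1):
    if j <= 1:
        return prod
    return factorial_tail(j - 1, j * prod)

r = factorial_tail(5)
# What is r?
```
Call trace:
factorial_tail(j=5, prod=1)
  factorial_tail(j=4, prod=5)
    factorial_tail(j=3, prod=20)
      factorial_tail(j=2, prod=60)
        factorial_tail(j=1, prod=120)
        -> return 120
      -> return 120
    -> return 120
  -> return 120
-> return 120

Final answer: 120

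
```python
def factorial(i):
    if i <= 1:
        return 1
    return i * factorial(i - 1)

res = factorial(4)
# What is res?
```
Call trace:
factorial(i=4)
  factorial(i=3)
    factorial(i=2)
      factorial(i=1)
      -> return 1
    -> return 2
  -> return 6
-> return 24

Final answer: 24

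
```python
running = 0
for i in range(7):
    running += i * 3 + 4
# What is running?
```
Trace:
  running=0
  running=4, i=0
  running=11, i=1
  running=21, i=2
  running=34, i=3
  running=50, i=4
  running=69, i=5
  running=91, i=6

Final answer: 91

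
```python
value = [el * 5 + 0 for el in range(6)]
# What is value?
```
Trace:
  el=0
  el=1
  el=2
  el=3
  el=4
  el=5
  value=[0, 5, 10, 15, 20, 25]

Final answer: [0, 5, 10, 15, 20, 25]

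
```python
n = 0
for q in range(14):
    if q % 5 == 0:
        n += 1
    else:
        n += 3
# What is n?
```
Trace:
  n=0
  n=1, q=0
  n=4, q=1
  n=7, q=2
  n=10, q=3
  n=13, q=4
  n=14, q=5
  n=17, q=6
  n=20, q=7
  n=23, q=8
  n=26, q=9
  n=27, q=10
  n=30, q=11
  n=33, q=12
  n=36, q=13

Final answer: 36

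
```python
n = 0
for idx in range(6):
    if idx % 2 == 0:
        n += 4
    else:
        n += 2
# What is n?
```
Trace:
  n=0
  n=4, idx=0
  n=6, idx=1
  n=10, idx=2
  n=12, idx=3
  n=16, idx=4
  n=18, idx=5

Final answer: 18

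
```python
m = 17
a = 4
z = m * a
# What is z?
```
Trace:
  m=17
  m=17, a=4
  m=17, a=4, z=68

Final answer: 68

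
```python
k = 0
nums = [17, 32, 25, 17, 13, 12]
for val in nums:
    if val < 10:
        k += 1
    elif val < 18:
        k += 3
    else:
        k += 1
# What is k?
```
Trace:
  k=0
  k=3, val=17
  k=4, val=32
  k=5, val=25
  k=8, val=17
  k=11, val=13
  k=14, val=12

Final answer: 14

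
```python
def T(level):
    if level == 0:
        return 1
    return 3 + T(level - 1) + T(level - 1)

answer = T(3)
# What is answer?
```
Call trace (a repeated sub-call is expanded the first time; later identical calls just restate its return value):
T(level=3)
  T(level=2)
    T(level=1)
      T(level=0)
      -> return 1
      T(level=0)
      -> return 1
    -> return 5
    T(level=1) -> return 5  (same call as traced above)
  -> return 13
  T(level=2) -> return 13  (same call as traced above)
-> return 29

Final answer: 29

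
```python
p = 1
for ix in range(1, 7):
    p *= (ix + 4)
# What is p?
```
Trace:
  p=1
  p=5, ix=1
  p=30, ix=2
  p=210, ix=3
  p=1680, ix=4
  p=15120, ix=5
  p=151200, ix=6

Final answer: 151200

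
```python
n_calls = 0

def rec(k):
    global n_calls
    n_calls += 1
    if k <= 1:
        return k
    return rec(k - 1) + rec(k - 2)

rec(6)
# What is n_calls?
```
Call trace (a repeated sub-call is expanded the first time; later identical calls just restate its return value):
rec(k=6)
  rec(k=5)
    rec(k=4)
      rec(k=3)
        rec(k=2)
          rec(k=1)
          -> return 1
          rec(k=0)
          -> return 0
        -> return 1
        rec(k=1)
        -> return 1
      -> return 2
      rec(k=2) -> return 1  (same call as traced above)
    -> return 3
    rec(k=3) -> return 2  (same call as traced above)
  -> return 5
  rec(k=4) -> return 3  (same call as traced above)
-> return 8

n_calls is incremented once per call, so count the calls in each subtree. Let C(k) = number of calls made by rec(k).
C(0) = C(1) = 1 (base case, no recursion); C(k) = 1 + C(k - 1) + C(k - 2) otherwise.
C(2) = 1 + C(1) + C(0) = 1 + 1 + 1 = 3
C(3) = 1 + C(2) + C(1) = 1 + 3 + 1 = 5
C(4) = 1 + C(3) + C(2) = 1 + 5 + 3 = 9
C(5) = 1 + C(4) + C(3) = 1 + 9 + 5 = 15
C(6) = 1 + C(5) + C(4) = 1 + 15 + 9 = 25
n_calls = C(6) = 25

Final answer: 25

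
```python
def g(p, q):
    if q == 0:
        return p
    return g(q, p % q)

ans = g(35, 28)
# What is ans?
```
Call trace:
g(p=35, q=28)
  g(p=28, q=7)
    g(p=7, q=0)
    -> return 7
  -> return 7
-> return 7

Final answer: 7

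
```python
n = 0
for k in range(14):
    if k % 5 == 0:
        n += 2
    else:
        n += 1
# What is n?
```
Trace:
  n=0
  n=2, k=0
  n=3, k=1
  n=4, k=2
  n=5, k=3
  n=6, k=4
  n=8, k=5
  n=9, k=6
  n=10, k=7
  n=11, k=8
  n=12, k=9
  n=14, k=10
  n=15, k=11
  n=16, k=12
  n=17, k=13

Final answer: 17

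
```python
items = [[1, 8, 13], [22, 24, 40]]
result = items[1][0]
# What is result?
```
Trace:
  items=[[1, 8, 13], [22, 24, 40]]
  items=[[1, 8, 13], [22, 24, 40]], result=22

Final answer: 22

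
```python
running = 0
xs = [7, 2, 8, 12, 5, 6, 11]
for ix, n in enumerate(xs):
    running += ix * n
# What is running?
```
Trace:
  running=0
  running=0, ix=0, n=7
  running=2, ix=1, n=2
  running=18, ix=2, n=8
  running=54, ix=3, n=12
  running=74, ix=4, n=5
  running=104, ix=5, n=6
  running=170, ix=6, n=11

Final answer: 170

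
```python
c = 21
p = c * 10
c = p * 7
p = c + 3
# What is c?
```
Trace:
  c=21
  c=21, p=210
  c=1470, p=210
  c=1470, p=1473

Final answer: 1470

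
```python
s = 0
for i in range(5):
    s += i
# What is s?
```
Trace:
  s=0
  s=0, i=0
  s=1, i=1
  s=3, i=2
  s=6, i=3
  s=10, i=4

Final answer: 10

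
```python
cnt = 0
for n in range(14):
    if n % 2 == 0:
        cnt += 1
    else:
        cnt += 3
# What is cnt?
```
Trace:
  cnt=0
  cnt=1, n=0
  cnt=4, n=1
  cnt=5, n=2
  cnt=8, n=3
  cnt=9, n=4
  cnt=12, n=5
  cnt=13, n=6
  cnt=16, n=7
  cnt=17, n=8
  cnt=20, n=9
  cnt=21, n=10
  cnt=24, n=11
  cnt=25, n=12
  cnt=28, n=13

Final answer: 28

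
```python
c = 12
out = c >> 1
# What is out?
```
Trace:
  c=12
  c=12, out=6

Final answer: 6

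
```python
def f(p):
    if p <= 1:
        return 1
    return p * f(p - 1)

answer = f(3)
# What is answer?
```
Call trace:
f(p=3)
  f(p=2)
    f(p=1)
    -> return 1
  -> return 2
-> return 6

Final answer: 6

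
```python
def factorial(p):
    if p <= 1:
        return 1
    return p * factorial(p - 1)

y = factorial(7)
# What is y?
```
Call trace:
factorial(p=7)
  factorial(p=6)
    factorial(p=5)
      factorial(p=4)
        factorial(p=3)
          factorial(p=2)
            factorial(p=1)
            -> return 1
          -> return 2
        -> return 6
      -> return 24
    -> return 120
  -> return 720
-> return 5040

Final answer: 5040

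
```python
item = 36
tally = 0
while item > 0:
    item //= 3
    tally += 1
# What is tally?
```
Trace:
  item=36
  item=36, tally=0
  item=12, tally=1
  item=4, tally=2
  item=1, tally=3
  item=0, tally=4

Final answer: 4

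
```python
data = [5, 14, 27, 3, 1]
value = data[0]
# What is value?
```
Trace:
  data=[5, 14, 27, 3, 1]
  data=[5, 14, 27, 3, 1], value=5

Final answer: 5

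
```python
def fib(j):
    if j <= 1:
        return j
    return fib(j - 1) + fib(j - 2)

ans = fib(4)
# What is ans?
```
Call trace (a repeated sub-call is expanded the first time; later identical calls just restate its return value):
fib(j=4)
  fib(j=3)
    fib(j=2)
      fib(j=1)
      -> return 1
      fib(j=0)
      -> return 0
    -> return 1
    fib(j=1)
    -> return 1
  -> return 2
  fib(j=2) -> return 1  (same call as traced above)
-> return 3

Final answer: 3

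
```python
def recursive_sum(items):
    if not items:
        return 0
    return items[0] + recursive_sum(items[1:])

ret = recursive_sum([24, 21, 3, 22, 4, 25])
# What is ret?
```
Call trace:
recursive_sum(items=[24, 21, 3, 22, 4, 25])
  recursive_sum(items=[21, 3, 22, 4, 25])
    recursive_sum(items=[3, 22, 4, 25])
      recursive_sum(items=[22, 4, 25])
        recursive_sum(items=[4, 25])
          recursive_sum(items=[25])
            recursive_sum(items=[])
            -> return 0
          -> return 25
        -> return 29
      -> return 51
    -> return 54
  -> return 75
-> return 99

Final answer: 99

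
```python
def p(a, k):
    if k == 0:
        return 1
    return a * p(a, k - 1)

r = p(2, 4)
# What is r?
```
Call trace:
p(a=2, k=4)
  p(a=2, k=3)
    p(a=2, k=2)
      p(a=2, k=1)
        p(a=2, k=0)
        -> return 1
      -> return 2
    -> return 4
  -> return 8
-> return 16

Final answer: 16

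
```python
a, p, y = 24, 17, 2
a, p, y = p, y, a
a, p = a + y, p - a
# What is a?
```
Trace:
  a=24, p=17, y=2
  a=17, p=2, y=24
  a=41, p=-15, y=24

Final answer: 41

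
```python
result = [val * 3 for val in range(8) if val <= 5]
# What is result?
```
Trace:
  val=0
  val=1
  val=2
  val=3
  val=4
  val=5
  val=6
  val=7
  result=[0, 3, 6, 9, 12, 15]

Final answer: [0, 3, 6, 9, 12, 15]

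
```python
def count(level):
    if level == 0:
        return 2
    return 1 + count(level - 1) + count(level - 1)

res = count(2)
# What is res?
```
Call trace (a repeated sub-call is expanded the first time; later identical calls just restate its return value):
count(level=2)
  count(level=1)
    count(level=0)
    -> return 2
    count(level=0)
    -> return 2
  -> return 5
  count(level=1) -> return 5  (same call as traced above)
-> return 11

Final answer: 11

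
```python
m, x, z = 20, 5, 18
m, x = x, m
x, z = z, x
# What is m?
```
Trace:
  m=20, x=5, z=18
  m=5, x=20, z=18
  m=5, x=18, z=20

Final answer: 5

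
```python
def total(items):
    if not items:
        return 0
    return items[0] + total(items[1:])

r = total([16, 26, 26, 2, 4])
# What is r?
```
Call trace:
total(items=[16, 26, 26, 2, 4])
  total(items=[26, 26, 2, 4])
    total(items=[26, 2, 4])
      total(items=[2, 4])
        total(items=[4])
          total(items=[])
          -> return 0
        -> return 4
      -> return 6
    -> return 32
  -> return 58
-> return 74

Final answer: 74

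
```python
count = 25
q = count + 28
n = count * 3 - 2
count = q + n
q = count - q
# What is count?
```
Trace:
  count=25
  count=25, q=53
  count=25, q=53, n=73
  count=126, q=53, n=73
  count=126, q=73, n=73

Final answer: 126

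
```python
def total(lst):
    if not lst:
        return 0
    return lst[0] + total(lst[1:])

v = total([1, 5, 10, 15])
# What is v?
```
Call trace:
total(lst=[1, 5, 10, 15])
  total(lst=[5, 10, 15])
    total(lst=[10, 15])
      total(lst=[15])
        total(lst=[])
        -> return 0
      -> return 15
    -> return 25
  -> return 30
-> return 31

Final answer: 31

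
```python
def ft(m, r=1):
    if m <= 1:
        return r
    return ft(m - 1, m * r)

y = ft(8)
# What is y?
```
Call trace:
ft(m=8, r=1)
  ft(m=7, r=8)
    ft(m=6, r=56)
      ft(m=5, r=336)
        ft(m=4, r=1680)
          ft(m=3, r=6720)
            ft(m=2, r=20160)
              ft(m=1, r=40320)
              -> return 40320
            -> return 40320
          -> return 40320
        -> return 40320
      -> return 40320
    -> return 40320
  -> return 40320
-> return 40320

Final answer: 40320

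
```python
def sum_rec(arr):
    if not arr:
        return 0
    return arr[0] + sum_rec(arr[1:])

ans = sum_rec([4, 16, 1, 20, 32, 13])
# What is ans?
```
Call trace:
sum_rec(arr=[4, 16, 1, 20, 32, 13])
  sum_rec(arr=[16, 1, 20, 32, 13])
    sum_rec(arr=[1, 20, 32, 13])
      sum_rec(arr=[20, 32, 13])
        sum_rec(arr=[32, 13])
          sum_rec(arr=[13])
            sum_rec(arr=[])
            -> return 0
          -> return 13
        -> return 45
      -> return 65
    -> return 66
  -> return 82
-> return 86

Final answer: 86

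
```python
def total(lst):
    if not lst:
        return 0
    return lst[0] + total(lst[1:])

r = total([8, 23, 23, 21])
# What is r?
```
Call trace:
total(lst=[8, 23, 23, 21])
  total(lst=[23, 23, 21])
    total(lst=[23, 21])
      total(lst=[21])
        total(lst=[])
        -> return 0
      -> return 21
    -> return 44
  -> return 67
-> return 75

Final answer: 75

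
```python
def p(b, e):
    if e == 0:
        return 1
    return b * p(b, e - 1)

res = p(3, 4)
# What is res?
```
Call trace:
p(b=3, e=4)
  p(b=3, e=3)
    p(b=3, e=2)
      p(b=3, e=1)
        p(b=3, e=0)
        -> return 1
      -> return 3
    -> return 9
  -> return 27
-> return 81

Final answer: 81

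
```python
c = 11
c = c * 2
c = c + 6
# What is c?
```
Trace:
  c=11
  c=22
  c=28

Final answer: 28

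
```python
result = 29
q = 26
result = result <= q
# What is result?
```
Trace:
  result=29
  result=29, q=26
  result=False, q=26

Final answer: False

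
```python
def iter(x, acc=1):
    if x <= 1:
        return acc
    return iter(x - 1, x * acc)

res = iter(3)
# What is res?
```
Call trace:
iter(x=3, acc=1)
  iter(x=2, acc=3)
    iter(x=1, acc=6)
    -> return 6
  -> return 6
-> return 6

Final answer: 6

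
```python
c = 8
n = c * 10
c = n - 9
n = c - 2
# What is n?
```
Trace:
  c=8
  c=8, n=80
  c=71, n=80
  c=71, n=69

Final answer: 69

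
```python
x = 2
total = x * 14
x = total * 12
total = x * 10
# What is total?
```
Trace:
  x=2
  x=2, total=28
  x=336, total=28
  x=336, total=3360

Final answer: 3360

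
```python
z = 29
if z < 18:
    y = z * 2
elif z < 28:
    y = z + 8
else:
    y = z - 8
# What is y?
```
Trace:
  z=29
  z=29, y=21

Final answer: 21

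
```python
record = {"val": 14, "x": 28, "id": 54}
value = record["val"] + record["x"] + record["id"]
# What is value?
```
Trace:
  record={'val': 14, 'x': 28, 'id': 54}
  record={'val': 14, 'x': 28, 'id': 54}, value=96

Final answer: 96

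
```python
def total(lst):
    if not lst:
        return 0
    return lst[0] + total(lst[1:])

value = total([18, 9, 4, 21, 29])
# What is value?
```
Call trace:
total(lst=[18, 9, 4, 21, 29])
  total(lst=[9, 4, 21, 29])
    total(lst=[4, 21, 29])
      total(lst=[21, 29])
        total(lst=[29])
          total(lst=[])
          -> return 0
        -> return 29
      -> return 50
    -> return 54
  -> return 63
-> return 81

Final answer: 81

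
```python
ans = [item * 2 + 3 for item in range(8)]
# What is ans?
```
Trace:
  item=0
  item=1
  item=2
  item=3
  item=4
  item=5
  item=6
  item=7
  ans=[3, 5, 7, 9, 11, 13, 15, 17]

Final answer: [3, 5, 7, 9, 11, 13, 15, 17]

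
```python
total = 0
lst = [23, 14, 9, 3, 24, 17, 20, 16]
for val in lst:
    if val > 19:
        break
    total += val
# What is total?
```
Trace:
  total=0
  total=0, val=23

Final answer: 0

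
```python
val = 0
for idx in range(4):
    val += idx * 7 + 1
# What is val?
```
Trace:
  val=0
  val=1, idx=0
  val=9, idx=1
  val=24, idx=2
  val=46, idx=3

Final answer: 46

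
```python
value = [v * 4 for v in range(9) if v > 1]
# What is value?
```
Trace:
  v=0
  v=1
  v=2
  v=3
  v=4
  v=5
  v=6
  v=7
  v=8
  value=[8, 12, 16, 20, 24, 28, 32]

Final answer: [8, 12, 16, 20, 24, 28, 32]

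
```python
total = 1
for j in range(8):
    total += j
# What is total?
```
Trace:
  total=1
  total=1, j=0
  total=2, j=1
  total=4, j=2
  total=7, j=3
  total=11, j=4
  total=16, j=5
  total=22, j=6
  total=29, j=7

Final answer: 29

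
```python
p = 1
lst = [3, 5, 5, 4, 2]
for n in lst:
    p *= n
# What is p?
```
Trace:
  p=1
  p=3, n=3
  p=15, n=5
  p=75, n=5
  p=300, n=4
  p=600, n=2

Final answer: 600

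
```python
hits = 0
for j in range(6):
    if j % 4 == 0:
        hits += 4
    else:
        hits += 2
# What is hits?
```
Trace:
  hits=0
  hits=4, j=0
  hits=6, j=1
  hits=8, j=2
  hits=10, j=3
  hits=14, j=4
  hits=16, j=5

Final answer: 16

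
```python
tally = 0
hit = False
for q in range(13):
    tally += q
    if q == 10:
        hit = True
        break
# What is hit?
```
Trace:
  tally=0
  tally=0, hit=False
  tally=0, hit=False, q=0
  tally=1, hit=False, q=1
  tally=3, hit=False, q=2
  tally=6, hit=False, q=3
  tally=10, hit=False, q=4
  tally=15, hit=False, q=5
  tally=21, hit=False, q=6
  tally=28, hit=False, q=7
  tally=36, hit=False, q=8
  tally=45, hit=False, q=9
  tally=55, hit=True, q=10

Final answer: True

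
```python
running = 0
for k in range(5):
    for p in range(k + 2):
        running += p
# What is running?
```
Trace:
  running=0
  running=0, k=0, p=0
  running=1, k=0, p=1
  running=1, k=1, p=0
  running=2, k=1, p=1
  running=4, k=1, p=2
  running=4, k=2, p=0
  running=5, k=2, p=1
  running=7, k=2, p=2
  running=10, k=2, p=3
  running=10, k=3, p=0
  running=11, k=3, p=1
  running=13, k=3, p=2
  running=16, k=3, p=3
  running=20, k=3, p=4
  running=20, k=4, p=0
  running=21, k=4, p=1
  running=23, k=4, p=2
  running=26, k=4, p=3
  running=30, k=4, p=4
  running=35, k=4, p=5

Final answer: 35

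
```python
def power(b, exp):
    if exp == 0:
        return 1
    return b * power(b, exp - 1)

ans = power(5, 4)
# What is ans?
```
Call trace:
power(b=5, exp=4)
  power(b=5, exp=3)
    power(b=5, exp=2)
      power(b=5, exp=1)
        power(b=5, exp=0)
        -> return 1
      -> return 5
    -> return 25
  -> return 125
-> return 625

Final answer: 625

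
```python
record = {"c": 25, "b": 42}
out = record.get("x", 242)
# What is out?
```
Trace:
  record={'c': 25, 'b': 42}
  record={'c': 25, 'b': 42}, out=242

Final answer: 242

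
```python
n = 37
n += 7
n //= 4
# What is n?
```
Trace:
  n=37
  n=44
  n=11

Final answer: 11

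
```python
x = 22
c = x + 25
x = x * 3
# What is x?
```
Trace:
  x=22
  x=22, c=47
  x=66, c=47

Final answer: 66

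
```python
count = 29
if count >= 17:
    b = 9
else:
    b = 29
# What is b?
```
Trace:
  count=29
  count=29, b=9

Final answer: 9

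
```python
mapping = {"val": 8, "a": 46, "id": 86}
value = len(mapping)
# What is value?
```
Trace:
  mapping={'val': 8, 'a': 46, 'id': 86}
  mapping={'val': 8, 'a': 46, 'id': 86}, value=3

Final answer: 3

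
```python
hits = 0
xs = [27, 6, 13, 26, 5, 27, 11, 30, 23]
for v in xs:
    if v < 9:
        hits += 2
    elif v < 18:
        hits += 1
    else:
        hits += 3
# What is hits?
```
Trace:
  hits=0
  hits=3, v=27
  hits=5, v=6
  hits=6, v=13
  hits=9, v=26
  hits=11, v=5
  hits=14, v=27
  hits=15, v=11
  hits=18, v=30
  hits=21, v=23

Final answer: 21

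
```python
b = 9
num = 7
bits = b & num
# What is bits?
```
Trace:
  b=9
  b=9, num=7
  b=9, num=7, bits=1

Final answer: 1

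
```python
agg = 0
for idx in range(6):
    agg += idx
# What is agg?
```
Trace:
  agg=0
  agg=0, idx=0
  agg=1, idx=1
  agg=3, idx=2
  agg=6, idx=3
  agg=10, idx=4
  agg=15, idx=5

Final answer: 15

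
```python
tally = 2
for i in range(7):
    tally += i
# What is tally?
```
Trace:
  tally=2
  tally=2, i=0
  tally=3, i=1
  tally=5, i=2
  tally=8, i=3
  tally=12, i=4
  tally=17, i=5
  tally=23, i=6

Final answer: 23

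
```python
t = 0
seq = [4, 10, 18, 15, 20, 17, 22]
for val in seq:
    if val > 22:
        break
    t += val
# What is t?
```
Trace:
  t=0
  t=4, val=4
  t=14, val=10
  t=32, val=18
  t=47, val=15
  t=67, val=20
  t=84, val=17
  t=106, val=22

Final answer: 106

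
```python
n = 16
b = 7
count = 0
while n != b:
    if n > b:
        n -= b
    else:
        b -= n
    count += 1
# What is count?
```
Trace:
  n=16
  n=16, b=7
  n=16, b=7, count=0
  n=9, b=7, count=1
  n=2, b=7, count=2
  n=2, b=5, count=3
  n=2, b=3, count=4
  n=2, b=1, count=5
  n=1, b=1, count=6

Final answer: 6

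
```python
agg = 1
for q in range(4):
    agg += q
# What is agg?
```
Trace:
  agg=1
  agg=1, q=0
  agg=2, q=1
  agg=4, q=2
  agg=7, q=3

Final answer: 7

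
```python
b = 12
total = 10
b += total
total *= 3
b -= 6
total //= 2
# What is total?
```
Trace:
  b=12
  b=12, total=10
  b=22, total=10
  b=22, total=30
  b=16, total=30
  b=16, total=15

Final answer: 15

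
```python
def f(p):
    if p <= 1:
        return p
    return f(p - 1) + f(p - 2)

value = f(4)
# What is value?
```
Call trace (a repeated sub-call is expanded the first time; later identical calls just restate its return value):
f(p=4)
  f(p=3)
    f(p=2)
      f(p=1)
      -> return 1
      f(p=0)
      -> return 0
    -> return 1
    f(p=1)
    -> return 1
  -> return 2
  f(p=2) -> return 1  (same call as traced above)
-> return 3

Final answer: 3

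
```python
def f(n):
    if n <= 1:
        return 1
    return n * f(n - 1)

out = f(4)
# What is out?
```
Call trace:
f(n=4)
  f(n=3)
    f(n=2)
      f(n=1)
      -> return 1
    -> return 2
  -> return 6
-> return 24

Final answer: 24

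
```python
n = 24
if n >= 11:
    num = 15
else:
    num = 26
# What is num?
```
Trace:
  n=24
  n=24, num=15

Final answer: 15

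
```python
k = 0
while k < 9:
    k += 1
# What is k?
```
Trace:
  k=0
  k=1
  k=2
  k=3
  k=4
  k=5
  k=6
  k=7
  k=8
  k=9

Final answer: 9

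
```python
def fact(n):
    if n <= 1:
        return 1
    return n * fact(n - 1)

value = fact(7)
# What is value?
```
Call trace:
fact(n=7)
  fact(n=6)
    fact(n=5)
      fact(n=4)
        fact(n=3)
          fact(n=2)
            fact(n=1)
            -> return 1
          -> return 2
        -> return 6
      -> return 24
    -> return 120
  -> return 720
-> return 5040

Final answer: 5040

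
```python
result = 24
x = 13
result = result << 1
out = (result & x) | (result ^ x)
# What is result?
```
Trace:
  result=24
  result=24, x=13
  result=48, x=13
  result=48, x=13, out=61

Final answer: 48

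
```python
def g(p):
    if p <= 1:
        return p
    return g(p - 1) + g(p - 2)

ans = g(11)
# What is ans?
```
Call trace (a repeated sub-call is expanded the first time; later identical calls just restate its return value):
g(p=11)
  g(p=10)
    g(p=9)
      g(p=8)
        g(p=7)
          g(p=6)
            g(p=5)
              g(p=4)
                g(p=3)
                  g(p=2)
                    g(p=1)
                    -> return 1
                    g(p=0)
                    -> return 0
                  -> return 1
                  g(p=1)
                  -> return 1
                -> return 2
                g(p=2) -> return 1  (same call as traced above)
              -> return 3
              g(p=3) -> return 2  (same call as traced above)
            -> return 5
            g(p=4) -> return 3  (same call as traced above)
          -> return 8
          g(p=5) -> return 5  (same call as traced above)
        -> return 13
        g(p=6) -> return 8  (same call as traced above)
      -> return 21
      g(p=7) -> return 13  (same call as traced above)
    -> return 34
    g(p=8) -> return 21  (same call as traced above)
  -> return 55
  g(p=9) -> return 34  (same call as traced above)
-> return 89

Final answer: 89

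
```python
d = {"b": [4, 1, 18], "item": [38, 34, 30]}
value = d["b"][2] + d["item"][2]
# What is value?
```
Trace:
  d={'b': [4, 1, 18], 'item': [38, 34, 30]}
  d={'b': [4, 1, 18], 'item': [38, 34, 30]}, value=48

Final answer: 48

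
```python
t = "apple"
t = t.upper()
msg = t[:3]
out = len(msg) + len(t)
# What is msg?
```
Trace:
  t='apple'
  t='APPLE'
  t='APPLE', msg='APP'
  t='APPLE', msg='APP', out=8

Final answer: 'APP'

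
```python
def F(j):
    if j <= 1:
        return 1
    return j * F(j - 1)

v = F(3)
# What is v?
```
Call trace:
F(j=3)
  F(j=2)
    F(j=1)
    -> return 1
  -> return 2
-> return 6

Final answer: 6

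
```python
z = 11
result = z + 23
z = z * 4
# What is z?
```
Trace:
  z=11
  z=11, result=34
  z=44, result=34

Final answer: 44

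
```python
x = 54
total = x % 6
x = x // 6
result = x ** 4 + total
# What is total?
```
Trace:
  x=54
  x=54, total=0
  x=9, total=0
  x=9, total=0, result=6561

Final answer: 0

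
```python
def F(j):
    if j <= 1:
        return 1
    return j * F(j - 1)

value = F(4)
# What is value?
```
Call trace:
F(j=4)
  F(j=3)
    F(j=2)
      F(j=1)
      -> return 1
    -> return 2
  -> return 6
-> return 24

Final answer: 24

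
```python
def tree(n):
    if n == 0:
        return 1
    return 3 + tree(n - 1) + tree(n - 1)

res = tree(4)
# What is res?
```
Call trace (a repeated sub-call is expanded the first time; later identical calls just restate its return value):
tree(n=4)
  tree(n=3)
    tree(n=2)
      tree(n=1)
        tree(n=0)
        -> return 1
        tree(n=0)
        -> return 1
      -> return 5
      tree(n=1) -> return 5  (same call as traced above)
    -> return 13
    tree(n=2) -> return 13  (same call as traced above)
  -> return 29
  tree(n=3) -> return 29  (same call as traced above)
-> return 61

Final answer: 61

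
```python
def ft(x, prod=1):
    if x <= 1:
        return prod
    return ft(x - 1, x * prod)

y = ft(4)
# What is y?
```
Call trace:
ft(x=4, prod=1)
  ft(x=3, prod=4)
    ft(x=2, prod=12)
      ft(x=1, prod=24)
      -> return 24
    -> return 24
  -> return 24
-> return 24

Final answer: 24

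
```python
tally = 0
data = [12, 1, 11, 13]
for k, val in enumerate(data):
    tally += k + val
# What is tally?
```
Trace:
  tally=0
  tally=12, k=0, val=12
  tally=14, k=1, val=1
  tally=27, k=2, val=11
  tally=43, k=3, val=13

Final answer: 43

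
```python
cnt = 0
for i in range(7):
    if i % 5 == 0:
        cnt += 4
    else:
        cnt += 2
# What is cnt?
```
Trace:
  cnt=0
  cnt=4, i=0
  cnt=6, i=1
  cnt=8, i=2
  cnt=10, i=3
  cnt=12, i=4
  cnt=16, i=5
  cnt=18, i=6

Final answer: 18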